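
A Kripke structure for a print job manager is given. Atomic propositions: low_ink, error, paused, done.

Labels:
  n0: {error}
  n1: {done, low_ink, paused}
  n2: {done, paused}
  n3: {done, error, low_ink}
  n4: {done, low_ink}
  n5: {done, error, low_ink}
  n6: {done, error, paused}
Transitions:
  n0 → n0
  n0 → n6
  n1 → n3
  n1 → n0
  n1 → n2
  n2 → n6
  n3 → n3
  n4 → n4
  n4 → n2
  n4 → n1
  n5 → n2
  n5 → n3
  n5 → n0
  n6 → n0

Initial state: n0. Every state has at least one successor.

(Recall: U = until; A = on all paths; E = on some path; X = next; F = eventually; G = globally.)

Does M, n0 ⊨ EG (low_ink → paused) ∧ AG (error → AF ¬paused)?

Yes

States satisfying low_ink → paused: {n0, n1, n2, n6}.
States satisfying EG (low_ink → paused): {n0, n1, n2, n6}.
States satisfying error → AF ¬paused: {n0, n1, n2, n3, n4, n5, n6}.
States satisfying AG (error → AF ¬paused): {n0, n1, n2, n3, n4, n5, n6}.
States satisfying EG (low_ink → paused) ∧ AG (error → AF ¬paused): {n0, n1, n2, n6}.
n0 ∈ Sat(EG (low_ink → paused) ∧ AG (error → AF ¬paused)).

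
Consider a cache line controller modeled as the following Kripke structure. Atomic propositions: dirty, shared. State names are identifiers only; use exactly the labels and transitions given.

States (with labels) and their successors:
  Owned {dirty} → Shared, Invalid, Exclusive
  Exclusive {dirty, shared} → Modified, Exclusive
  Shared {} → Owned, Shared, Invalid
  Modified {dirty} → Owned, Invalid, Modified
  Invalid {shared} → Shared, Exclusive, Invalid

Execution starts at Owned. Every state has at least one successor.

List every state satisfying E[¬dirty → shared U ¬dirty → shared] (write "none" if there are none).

{Owned, Exclusive, Modified, Invalid}

States satisfying ¬dirty → shared: {Owned, Exclusive, Modified, Invalid}.
States satisfying E[¬dirty → shared U ¬dirty → shared]: {Owned, Exclusive, Modified, Invalid}.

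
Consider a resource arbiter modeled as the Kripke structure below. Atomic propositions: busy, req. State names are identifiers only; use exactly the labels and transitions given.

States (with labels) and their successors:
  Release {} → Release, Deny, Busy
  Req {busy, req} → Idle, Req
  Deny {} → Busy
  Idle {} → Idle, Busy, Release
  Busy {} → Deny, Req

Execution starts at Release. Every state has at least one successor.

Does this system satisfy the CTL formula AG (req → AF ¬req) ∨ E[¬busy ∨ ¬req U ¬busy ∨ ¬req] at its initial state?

States satisfying req → AF ¬req: {Release, Deny, Idle, Busy}.
States satisfying AG (req → AF ¬req): ∅.
States satisfying ¬busy ∨ ¬req: {Release, Deny, Idle, Busy}.
States satisfying E[¬busy ∨ ¬req U ¬busy ∨ ¬req]: {Release, Deny, Idle, Busy}.
States satisfying AG (req → AF ¬req) ∨ E[¬busy ∨ ¬req U ¬busy ∨ ¬req]: {Release, Deny, Idle, Busy}.
Release ∈ Sat(AG (req → AF ¬req) ∨ E[¬busy ∨ ¬req U ¬busy ∨ ¬req]).

Holds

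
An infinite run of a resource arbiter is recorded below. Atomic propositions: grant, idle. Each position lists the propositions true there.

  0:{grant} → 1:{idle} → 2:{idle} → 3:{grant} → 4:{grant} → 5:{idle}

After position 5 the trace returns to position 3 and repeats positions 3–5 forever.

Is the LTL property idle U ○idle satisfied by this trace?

Walking from position 0: ○idle first holds at position 0, and idle holds at every earlier position along the way, so idle U ○idle holds.

Satisfied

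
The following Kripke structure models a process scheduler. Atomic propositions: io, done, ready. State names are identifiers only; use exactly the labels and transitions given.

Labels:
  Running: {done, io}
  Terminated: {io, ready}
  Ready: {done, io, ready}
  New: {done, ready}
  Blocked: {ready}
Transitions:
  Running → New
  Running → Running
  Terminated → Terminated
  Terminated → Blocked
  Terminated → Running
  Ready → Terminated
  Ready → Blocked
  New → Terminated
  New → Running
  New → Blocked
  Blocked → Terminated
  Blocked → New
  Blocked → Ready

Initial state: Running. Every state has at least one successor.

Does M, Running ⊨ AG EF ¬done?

States satisfying EF ¬done: {Running, Terminated, Ready, New, Blocked}.
States satisfying AG EF ¬done: {Running, Terminated, Ready, New, Blocked}.
Every state reachable from Running satisfies EF ¬done.
Running ∈ Sat(AG EF ¬done).

Satisfied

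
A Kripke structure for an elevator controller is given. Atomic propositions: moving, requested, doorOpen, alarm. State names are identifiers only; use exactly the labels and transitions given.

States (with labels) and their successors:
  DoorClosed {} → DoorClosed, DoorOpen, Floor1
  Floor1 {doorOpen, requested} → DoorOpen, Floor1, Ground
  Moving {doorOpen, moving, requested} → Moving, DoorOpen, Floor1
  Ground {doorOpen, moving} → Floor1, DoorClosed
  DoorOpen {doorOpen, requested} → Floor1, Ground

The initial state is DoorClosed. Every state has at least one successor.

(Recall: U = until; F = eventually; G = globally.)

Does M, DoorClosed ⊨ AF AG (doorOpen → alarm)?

Does not hold

States satisfying AG (doorOpen → alarm): ∅.
States satisfying AF AG (doorOpen → alarm): ∅.
There is a path from DoorClosed along which AG (doorOpen → alarm) never holds.
DoorClosed ∉ Sat(AF AG (doorOpen → alarm)).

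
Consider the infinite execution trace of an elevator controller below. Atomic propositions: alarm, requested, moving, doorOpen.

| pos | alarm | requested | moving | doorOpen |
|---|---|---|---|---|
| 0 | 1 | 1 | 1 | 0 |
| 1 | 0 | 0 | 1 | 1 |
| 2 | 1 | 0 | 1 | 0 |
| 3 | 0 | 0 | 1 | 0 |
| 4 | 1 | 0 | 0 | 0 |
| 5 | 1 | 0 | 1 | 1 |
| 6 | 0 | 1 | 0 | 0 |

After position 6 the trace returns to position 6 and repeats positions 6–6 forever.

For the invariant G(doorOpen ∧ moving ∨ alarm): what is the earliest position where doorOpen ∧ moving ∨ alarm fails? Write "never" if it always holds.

3

Check doorOpen ∧ moving ∨ alarm at each position in order: 0 ✓, 1 ✓, 2 ✓.
At position 3 the labels are {moving}, so doorOpen ∧ moving ∨ alarm is false there. This is the first violation.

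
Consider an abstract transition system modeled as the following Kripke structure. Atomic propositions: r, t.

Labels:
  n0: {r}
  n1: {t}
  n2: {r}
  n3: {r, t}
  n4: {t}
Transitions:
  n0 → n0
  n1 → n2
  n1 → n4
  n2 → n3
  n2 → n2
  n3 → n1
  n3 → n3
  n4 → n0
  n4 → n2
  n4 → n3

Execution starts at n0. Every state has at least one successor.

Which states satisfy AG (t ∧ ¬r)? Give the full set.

States satisfying t ∧ ¬r: {n1, n4}.
States satisfying AG (t ∧ ¬r): ∅.

none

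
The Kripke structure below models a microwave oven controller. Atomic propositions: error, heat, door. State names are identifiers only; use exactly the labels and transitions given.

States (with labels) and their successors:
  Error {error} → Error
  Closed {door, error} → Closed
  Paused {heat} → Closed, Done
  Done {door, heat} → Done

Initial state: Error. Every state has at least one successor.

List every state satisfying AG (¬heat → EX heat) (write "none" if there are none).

{Done}

States satisfying ¬heat → EX heat: {Paused, Done}.
States satisfying AG (¬heat → EX heat): {Done}.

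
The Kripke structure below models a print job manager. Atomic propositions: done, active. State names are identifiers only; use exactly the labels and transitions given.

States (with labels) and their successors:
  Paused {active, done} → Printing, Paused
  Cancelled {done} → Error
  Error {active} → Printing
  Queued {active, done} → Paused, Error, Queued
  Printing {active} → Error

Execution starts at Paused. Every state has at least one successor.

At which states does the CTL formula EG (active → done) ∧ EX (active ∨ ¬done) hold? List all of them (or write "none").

{Paused, Queued}

States satisfying active → done: {Paused, Cancelled, Queued}.
States satisfying EG (active → done): {Paused, Queued}.
States satisfying active ∨ ¬done: {Paused, Error, Queued, Printing}.
States satisfying EX (active ∨ ¬done): {Paused, Cancelled, Error, Queued, Printing}.
States satisfying EG (active → done) ∧ EX (active ∨ ¬done): {Paused, Queued}.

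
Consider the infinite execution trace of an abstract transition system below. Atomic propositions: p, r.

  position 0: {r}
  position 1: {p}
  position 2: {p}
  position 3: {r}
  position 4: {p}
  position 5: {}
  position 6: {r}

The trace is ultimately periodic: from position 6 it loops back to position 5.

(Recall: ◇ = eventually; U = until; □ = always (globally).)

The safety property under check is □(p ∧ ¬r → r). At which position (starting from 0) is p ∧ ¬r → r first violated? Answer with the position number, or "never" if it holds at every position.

Check p ∧ ¬r → r at each position in order: 0 ✓.
At position 1 the labels are {p}, so p ∧ ¬r → r is false there. This is the first violation.

1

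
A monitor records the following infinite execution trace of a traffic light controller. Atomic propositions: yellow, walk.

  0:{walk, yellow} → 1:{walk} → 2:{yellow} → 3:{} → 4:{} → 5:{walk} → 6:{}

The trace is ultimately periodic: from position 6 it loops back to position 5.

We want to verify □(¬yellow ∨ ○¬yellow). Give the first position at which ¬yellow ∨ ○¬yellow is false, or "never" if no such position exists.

never

¬yellow ∨ ○¬yellow holds at every position 0..6, and those are all the positions the trace ever visits, so the invariant □(¬yellow ∨ ○¬yellow) is never violated.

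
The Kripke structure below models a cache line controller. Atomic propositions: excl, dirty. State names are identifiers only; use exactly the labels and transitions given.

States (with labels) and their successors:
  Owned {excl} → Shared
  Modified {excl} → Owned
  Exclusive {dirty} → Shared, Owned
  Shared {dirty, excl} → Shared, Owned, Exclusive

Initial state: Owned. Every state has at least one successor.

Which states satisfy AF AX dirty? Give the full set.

{Owned, Modified}

States satisfying AX dirty: {Owned}.
States satisfying AF AX dirty: {Owned, Modified}.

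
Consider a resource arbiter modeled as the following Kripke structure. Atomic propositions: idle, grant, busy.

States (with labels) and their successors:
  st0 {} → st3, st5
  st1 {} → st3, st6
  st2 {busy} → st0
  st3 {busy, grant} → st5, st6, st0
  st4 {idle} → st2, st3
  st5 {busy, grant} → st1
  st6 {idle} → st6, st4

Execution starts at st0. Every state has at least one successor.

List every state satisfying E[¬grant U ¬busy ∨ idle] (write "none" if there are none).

States satisfying ¬grant: {st0, st1, st2, st4, st6}.
States satisfying ¬busy ∨ idle: {st0, st1, st4, st6}.
States satisfying E[¬grant U ¬busy ∨ idle]: {st0, st1, st2, st4, st6}.

{st0, st1, st2, st4, st6}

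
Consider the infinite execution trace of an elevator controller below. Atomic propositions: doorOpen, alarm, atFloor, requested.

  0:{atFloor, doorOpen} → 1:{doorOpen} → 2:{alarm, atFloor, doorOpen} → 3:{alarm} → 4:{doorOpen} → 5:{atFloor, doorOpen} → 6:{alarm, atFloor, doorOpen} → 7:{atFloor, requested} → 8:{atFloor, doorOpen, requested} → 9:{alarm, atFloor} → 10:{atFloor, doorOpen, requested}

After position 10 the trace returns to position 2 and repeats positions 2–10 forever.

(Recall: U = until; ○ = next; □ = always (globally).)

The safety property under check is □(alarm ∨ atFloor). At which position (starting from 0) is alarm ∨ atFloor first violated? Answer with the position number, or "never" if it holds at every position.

Check alarm ∨ atFloor at each position in order: 0 ✓.
At position 1 the labels are {doorOpen}, so alarm ∨ atFloor is false there. This is the first violation.

1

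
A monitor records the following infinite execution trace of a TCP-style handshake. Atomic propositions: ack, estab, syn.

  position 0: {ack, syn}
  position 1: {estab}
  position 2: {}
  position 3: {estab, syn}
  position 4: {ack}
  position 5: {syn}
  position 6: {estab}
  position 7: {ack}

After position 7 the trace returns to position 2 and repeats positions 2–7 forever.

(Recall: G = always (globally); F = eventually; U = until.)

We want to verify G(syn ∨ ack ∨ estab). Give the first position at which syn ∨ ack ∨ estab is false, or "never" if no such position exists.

Check syn ∨ ack ∨ estab at each position in order: 0 ✓, 1 ✓.
At position 2 the labels are {}, so syn ∨ ack ∨ estab is false there. This is the first violation.

2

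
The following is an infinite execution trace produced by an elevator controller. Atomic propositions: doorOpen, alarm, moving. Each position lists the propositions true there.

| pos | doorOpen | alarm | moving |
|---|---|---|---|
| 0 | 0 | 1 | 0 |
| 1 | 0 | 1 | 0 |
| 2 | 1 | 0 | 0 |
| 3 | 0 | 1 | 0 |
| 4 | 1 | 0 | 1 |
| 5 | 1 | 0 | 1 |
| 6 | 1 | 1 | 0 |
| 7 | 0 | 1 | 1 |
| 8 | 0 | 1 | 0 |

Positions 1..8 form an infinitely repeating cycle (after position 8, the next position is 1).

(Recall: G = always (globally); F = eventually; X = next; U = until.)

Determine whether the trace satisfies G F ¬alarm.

F ¬alarm holds at every position 0..8, and those are all positions ever visited, so G F ¬alarm holds.

Yes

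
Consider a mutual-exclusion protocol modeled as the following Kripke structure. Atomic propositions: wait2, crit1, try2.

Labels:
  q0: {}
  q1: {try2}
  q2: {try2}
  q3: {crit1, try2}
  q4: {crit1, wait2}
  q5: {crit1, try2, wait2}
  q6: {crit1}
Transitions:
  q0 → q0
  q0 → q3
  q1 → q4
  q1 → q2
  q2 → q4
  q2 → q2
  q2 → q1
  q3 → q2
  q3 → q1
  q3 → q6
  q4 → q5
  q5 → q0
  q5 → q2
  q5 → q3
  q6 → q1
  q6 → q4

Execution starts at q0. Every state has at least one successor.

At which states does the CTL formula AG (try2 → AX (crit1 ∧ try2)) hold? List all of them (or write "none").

States satisfying try2 → AX (crit1 ∧ try2): {q0, q4, q6}.
States satisfying AG (try2 → AX (crit1 ∧ try2)): ∅.

none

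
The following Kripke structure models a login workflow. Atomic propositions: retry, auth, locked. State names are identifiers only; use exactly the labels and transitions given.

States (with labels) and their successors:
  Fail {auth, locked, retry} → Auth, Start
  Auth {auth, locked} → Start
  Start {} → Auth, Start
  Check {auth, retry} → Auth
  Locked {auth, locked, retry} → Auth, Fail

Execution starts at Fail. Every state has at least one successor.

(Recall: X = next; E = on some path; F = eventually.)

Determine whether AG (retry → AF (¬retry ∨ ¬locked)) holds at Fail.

States satisfying retry → AF (¬retry ∨ ¬locked): {Fail, Auth, Start, Check, Locked}.
States satisfying AG (retry → AF (¬retry ∨ ¬locked)): {Fail, Auth, Start, Check, Locked}.
Every state reachable from Fail satisfies retry → AF (¬retry ∨ ¬locked).
Fail ∈ Sat(AG (retry → AF (¬retry ∨ ¬locked))).

Holds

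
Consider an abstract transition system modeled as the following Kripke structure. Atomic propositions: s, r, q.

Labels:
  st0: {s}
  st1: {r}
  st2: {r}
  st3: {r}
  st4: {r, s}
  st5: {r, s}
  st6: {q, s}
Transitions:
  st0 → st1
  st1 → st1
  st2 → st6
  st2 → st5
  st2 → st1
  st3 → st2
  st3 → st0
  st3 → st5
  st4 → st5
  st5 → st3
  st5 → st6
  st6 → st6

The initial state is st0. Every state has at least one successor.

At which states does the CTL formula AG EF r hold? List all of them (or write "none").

States satisfying EF r: {st0, st1, st2, st3, st4, st5}.
States satisfying AG EF r: {st0, st1}.

{st0, st1}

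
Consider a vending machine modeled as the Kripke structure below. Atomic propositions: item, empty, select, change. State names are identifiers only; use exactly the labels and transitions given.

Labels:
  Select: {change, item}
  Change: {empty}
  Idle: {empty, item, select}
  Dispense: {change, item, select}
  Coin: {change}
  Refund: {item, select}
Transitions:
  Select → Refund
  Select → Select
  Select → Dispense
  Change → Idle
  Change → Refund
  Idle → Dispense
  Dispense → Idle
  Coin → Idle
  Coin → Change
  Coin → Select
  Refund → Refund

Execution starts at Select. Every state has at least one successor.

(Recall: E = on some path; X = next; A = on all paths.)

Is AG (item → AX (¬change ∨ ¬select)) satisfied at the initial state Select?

States satisfying item → AX (¬change ∨ ¬select): {Change, Dispense, Coin, Refund}.
States satisfying AG (item → AX (¬change ∨ ¬select)): {Refund}.
Idle is reachable from Select and violates item → AX (¬change ∨ ¬select), so AG fails at Select.
Select ∉ Sat(AG (item → AX (¬change ∨ ¬select))).

Violated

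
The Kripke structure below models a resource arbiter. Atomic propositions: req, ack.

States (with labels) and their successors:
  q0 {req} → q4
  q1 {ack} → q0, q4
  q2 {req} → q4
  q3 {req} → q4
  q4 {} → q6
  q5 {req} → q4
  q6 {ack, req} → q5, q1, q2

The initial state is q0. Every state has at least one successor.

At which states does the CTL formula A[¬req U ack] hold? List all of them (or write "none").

{q1, q4, q6}

States satisfying ¬req: {q1, q4}.
States satisfying ack: {q1, q6}.
States satisfying A[¬req U ack]: {q1, q4, q6}.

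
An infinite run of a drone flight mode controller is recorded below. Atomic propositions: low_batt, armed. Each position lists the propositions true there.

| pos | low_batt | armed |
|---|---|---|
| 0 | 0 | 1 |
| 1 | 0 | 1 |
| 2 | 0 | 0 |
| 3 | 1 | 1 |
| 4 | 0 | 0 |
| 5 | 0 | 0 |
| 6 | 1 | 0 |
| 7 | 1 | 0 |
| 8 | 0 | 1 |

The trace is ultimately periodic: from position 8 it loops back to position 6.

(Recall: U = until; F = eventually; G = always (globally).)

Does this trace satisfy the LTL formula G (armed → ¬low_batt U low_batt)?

Holds

armed → ¬low_batt U low_batt holds at every position 0..8, and those are all positions ever visited, so G (armed → ¬low_batt U low_batt) holds.
Positions where armed holds: 0, 1, 3, 8.
Check ¬low_batt U low_batt at each: 0→ok, 1→ok, 3→ok, 8→ok.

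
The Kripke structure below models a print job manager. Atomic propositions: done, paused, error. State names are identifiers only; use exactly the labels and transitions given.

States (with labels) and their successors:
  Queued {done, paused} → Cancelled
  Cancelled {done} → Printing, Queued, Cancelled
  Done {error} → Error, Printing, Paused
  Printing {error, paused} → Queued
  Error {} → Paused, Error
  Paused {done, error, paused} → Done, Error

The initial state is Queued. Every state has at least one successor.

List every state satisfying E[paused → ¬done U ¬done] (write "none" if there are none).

States satisfying paused → ¬done: {Cancelled, Done, Printing, Error}.
States satisfying ¬done: {Done, Printing, Error}.
States satisfying E[paused → ¬done U ¬done]: {Cancelled, Done, Printing, Error}.

{Cancelled, Done, Printing, Error}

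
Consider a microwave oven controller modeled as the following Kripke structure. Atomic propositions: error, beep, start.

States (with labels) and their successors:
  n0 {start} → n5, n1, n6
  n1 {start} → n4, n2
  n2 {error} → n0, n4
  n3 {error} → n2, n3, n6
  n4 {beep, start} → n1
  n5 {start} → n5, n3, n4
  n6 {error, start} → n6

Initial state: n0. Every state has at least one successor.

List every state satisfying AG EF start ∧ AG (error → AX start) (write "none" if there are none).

{n6}

States satisfying EF start: {n0, n1, n2, n3, n4, n5, n6}.
States satisfying AG EF start: {n0, n1, n2, n3, n4, n5, n6}.
States satisfying error → AX start: {n0, n1, n2, n4, n5, n6}.
States satisfying AG (error → AX start): {n6}.
States satisfying AG EF start ∧ AG (error → AX start): {n6}.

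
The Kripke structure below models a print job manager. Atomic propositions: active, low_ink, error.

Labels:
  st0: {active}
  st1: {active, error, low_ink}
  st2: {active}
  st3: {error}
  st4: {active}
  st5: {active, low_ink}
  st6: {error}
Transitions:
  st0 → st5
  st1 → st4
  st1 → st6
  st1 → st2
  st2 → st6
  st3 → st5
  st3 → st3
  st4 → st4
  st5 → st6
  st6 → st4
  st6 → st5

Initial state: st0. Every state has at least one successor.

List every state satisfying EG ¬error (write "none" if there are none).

States satisfying ¬error: {st0, st2, st4, st5}.
States satisfying EG ¬error: {st4}.

{st4}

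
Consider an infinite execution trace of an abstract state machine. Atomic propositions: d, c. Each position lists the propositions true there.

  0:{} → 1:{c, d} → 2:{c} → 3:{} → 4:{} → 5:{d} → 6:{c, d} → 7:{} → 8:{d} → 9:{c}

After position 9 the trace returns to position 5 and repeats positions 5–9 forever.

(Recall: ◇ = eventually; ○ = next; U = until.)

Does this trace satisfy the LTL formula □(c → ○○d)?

c → ○○d must hold at every position from 0 onward. It fails at position 1, so □(c → ○○d) is false.
Positions where c holds: 1, 2, 6, 9.
Check ○○d at each: 1→fails, 2→fails, 6→ok, 9→ok.

Does not hold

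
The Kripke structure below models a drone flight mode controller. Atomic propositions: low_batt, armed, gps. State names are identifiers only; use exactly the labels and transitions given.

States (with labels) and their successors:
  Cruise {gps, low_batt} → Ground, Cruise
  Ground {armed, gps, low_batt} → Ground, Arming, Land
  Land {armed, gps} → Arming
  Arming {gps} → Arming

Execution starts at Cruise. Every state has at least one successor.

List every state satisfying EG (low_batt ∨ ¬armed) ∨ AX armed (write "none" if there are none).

States satisfying low_batt ∨ ¬armed: {Cruise, Ground, Arming}.
States satisfying EG (low_batt ∨ ¬armed): {Cruise, Ground, Arming}.
States satisfying armed: {Ground, Land}.
States satisfying AX armed: ∅.
States satisfying EG (low_batt ∨ ¬armed) ∨ AX armed: {Cruise, Ground, Arming}.

{Cruise, Ground, Arming}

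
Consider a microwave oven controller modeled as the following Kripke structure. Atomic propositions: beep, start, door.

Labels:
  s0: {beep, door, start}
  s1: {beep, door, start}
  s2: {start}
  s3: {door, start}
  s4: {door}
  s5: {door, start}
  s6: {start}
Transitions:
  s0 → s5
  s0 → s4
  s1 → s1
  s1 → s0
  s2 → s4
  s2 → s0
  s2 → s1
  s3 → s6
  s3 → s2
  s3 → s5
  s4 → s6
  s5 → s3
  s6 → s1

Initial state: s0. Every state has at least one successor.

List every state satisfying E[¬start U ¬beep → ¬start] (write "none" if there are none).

{s0, s1, s4}

States satisfying ¬start: {s4}.
States satisfying ¬beep → ¬start: {s0, s1, s4}.
States satisfying E[¬start U ¬beep → ¬start]: {s0, s1, s4}.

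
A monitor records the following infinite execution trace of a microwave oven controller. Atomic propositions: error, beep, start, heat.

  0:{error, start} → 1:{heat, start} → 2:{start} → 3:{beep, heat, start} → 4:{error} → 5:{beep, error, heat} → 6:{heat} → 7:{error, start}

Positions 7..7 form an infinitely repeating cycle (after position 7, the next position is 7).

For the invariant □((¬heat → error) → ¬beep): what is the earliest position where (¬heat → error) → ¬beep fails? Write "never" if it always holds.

Check (¬heat → error) → ¬beep at each position in order: 0 ✓, 1 ✓, 2 ✓.
At position 3 the labels are {beep, heat, start}, so (¬heat → error) → ¬beep is false there. This is the first violation.

3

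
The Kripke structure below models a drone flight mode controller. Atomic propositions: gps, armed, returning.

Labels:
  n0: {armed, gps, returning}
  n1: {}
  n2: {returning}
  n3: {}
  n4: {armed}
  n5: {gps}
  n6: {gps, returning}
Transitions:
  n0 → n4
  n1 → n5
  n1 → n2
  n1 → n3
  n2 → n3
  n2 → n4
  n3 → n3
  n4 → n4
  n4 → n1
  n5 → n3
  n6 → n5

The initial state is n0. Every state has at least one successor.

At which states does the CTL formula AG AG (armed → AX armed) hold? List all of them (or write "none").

{n3, n5, n6}

States satisfying AG (armed → AX armed): {n3, n5, n6}.
States satisfying AG AG (armed → AX armed): {n3, n5, n6}.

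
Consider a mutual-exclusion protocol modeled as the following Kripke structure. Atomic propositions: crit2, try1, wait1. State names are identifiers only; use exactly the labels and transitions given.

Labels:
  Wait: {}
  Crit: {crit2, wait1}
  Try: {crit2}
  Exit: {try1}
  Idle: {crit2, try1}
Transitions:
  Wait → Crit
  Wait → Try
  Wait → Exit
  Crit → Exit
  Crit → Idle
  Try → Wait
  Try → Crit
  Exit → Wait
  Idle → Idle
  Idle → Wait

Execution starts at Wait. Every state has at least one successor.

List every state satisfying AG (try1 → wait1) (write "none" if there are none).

States satisfying try1 → wait1: {Wait, Crit, Try}.
States satisfying AG (try1 → wait1): ∅.

none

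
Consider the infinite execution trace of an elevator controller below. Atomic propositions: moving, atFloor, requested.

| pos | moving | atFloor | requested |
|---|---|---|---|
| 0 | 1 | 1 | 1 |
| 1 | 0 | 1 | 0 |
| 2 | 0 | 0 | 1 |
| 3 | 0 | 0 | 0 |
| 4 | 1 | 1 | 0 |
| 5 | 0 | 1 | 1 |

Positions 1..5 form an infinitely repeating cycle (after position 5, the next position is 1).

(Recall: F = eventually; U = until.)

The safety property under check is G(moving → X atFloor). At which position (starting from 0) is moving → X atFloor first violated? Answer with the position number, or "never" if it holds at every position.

moving → X atFloor holds at every position 0..5, and those are all the positions the trace ever visits, so the invariant G(moving → X atFloor) is never violated.

never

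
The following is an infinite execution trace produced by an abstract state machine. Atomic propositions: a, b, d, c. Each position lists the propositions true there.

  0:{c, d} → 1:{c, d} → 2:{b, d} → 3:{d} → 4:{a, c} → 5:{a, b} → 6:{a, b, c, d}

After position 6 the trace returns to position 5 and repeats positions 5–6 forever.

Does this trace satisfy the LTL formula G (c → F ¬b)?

No

c → F ¬b must hold at every position from 0 onward. It fails at position 6, so G (c → F ¬b) is false.
Positions where c holds: 0, 1, 4, 6.
Check F ¬b at each: 0→ok, 1→ok, 4→ok, 6→fails.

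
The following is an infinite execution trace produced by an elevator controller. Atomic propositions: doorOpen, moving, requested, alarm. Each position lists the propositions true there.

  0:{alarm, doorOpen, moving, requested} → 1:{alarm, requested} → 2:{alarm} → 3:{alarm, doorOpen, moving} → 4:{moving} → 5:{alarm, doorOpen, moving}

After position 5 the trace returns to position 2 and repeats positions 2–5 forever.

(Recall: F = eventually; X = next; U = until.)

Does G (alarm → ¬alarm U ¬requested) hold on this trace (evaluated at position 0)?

alarm → ¬alarm U ¬requested must hold at every position from 0 onward. It fails at position 0, so G (alarm → ¬alarm U ¬requested) is false.
Positions where alarm holds: 0, 1, 2, 3, 5.
Check ¬alarm U ¬requested at each: 0→fails, 1→fails, 2→ok, 3→ok, 5→ok.

No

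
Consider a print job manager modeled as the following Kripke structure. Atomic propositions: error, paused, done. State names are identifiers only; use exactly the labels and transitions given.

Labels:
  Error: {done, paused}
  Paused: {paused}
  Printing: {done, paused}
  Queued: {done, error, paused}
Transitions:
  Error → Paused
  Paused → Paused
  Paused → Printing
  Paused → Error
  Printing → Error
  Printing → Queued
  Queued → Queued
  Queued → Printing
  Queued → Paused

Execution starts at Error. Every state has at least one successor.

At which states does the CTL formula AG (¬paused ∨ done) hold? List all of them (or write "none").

States satisfying ¬paused ∨ done: {Error, Printing, Queued}.
States satisfying AG (¬paused ∨ done): ∅.

none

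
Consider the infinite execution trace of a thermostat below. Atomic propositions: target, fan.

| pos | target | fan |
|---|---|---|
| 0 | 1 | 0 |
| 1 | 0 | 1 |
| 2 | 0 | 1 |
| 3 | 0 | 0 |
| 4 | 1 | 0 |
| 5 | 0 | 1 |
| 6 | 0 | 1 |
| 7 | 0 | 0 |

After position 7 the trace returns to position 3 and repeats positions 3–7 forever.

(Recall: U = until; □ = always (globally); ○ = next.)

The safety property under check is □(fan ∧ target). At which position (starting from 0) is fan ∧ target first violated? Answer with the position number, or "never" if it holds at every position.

0

At position 0 the labels are {target}, so fan ∧ target is false there. This is the first violation.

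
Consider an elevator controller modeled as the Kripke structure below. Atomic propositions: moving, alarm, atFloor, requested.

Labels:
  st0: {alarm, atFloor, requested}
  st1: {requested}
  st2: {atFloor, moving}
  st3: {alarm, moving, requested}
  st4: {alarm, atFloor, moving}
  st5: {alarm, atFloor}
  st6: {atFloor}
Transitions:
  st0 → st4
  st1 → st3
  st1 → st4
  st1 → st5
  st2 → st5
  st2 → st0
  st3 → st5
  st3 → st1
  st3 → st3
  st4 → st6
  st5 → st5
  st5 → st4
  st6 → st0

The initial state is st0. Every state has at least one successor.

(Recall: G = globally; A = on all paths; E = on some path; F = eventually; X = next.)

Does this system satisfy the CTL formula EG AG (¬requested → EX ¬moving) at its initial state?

Yes

States satisfying AG (¬requested → EX ¬moving): {st0, st1, st2, st3, st4, st5, st6}.
States satisfying EG AG (¬requested → EX ¬moving): {st0, st1, st2, st3, st4, st5, st6}.
st0 ∈ Sat(EG AG (¬requested → EX ¬moving)).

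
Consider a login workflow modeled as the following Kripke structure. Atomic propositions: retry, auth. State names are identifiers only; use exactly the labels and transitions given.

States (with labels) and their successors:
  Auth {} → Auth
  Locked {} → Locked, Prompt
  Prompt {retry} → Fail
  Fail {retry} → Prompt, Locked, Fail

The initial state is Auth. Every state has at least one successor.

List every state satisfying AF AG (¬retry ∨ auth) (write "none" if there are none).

{Auth}

States satisfying AG (¬retry ∨ auth): {Auth}.
States satisfying AF AG (¬retry ∨ auth): {Auth}.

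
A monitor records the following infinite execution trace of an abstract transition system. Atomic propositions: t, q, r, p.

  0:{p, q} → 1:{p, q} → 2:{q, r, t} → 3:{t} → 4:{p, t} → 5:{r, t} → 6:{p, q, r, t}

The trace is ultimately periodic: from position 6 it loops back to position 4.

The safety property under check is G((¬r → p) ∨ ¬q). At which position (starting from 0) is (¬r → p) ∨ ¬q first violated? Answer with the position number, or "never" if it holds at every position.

(¬r → p) ∨ ¬q holds at every position 0..6, and those are all the positions the trace ever visits, so the invariant G((¬r → p) ∨ ¬q) is never violated.

never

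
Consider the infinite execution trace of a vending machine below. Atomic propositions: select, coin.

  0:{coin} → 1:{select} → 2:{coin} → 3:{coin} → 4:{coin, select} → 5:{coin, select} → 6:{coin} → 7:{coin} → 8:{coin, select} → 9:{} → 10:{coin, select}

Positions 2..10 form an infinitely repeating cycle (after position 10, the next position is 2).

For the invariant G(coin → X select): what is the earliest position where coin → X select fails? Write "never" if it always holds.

Check coin → X select at each position in order: 0 ✓, 1 ✓.
At position 2 the labels are {coin} and the next position 3 has {coin}, so coin → X select is false there. This is the first violation.

2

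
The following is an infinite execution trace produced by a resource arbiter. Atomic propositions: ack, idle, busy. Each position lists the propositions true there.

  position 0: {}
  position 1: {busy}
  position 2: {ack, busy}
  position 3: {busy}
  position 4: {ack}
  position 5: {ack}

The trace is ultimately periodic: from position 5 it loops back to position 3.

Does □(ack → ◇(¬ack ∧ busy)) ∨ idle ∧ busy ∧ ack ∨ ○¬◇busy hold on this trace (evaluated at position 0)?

Yes

The position after 0 is 1; ¬◇busy is false there.
At position 0: □(ack → ◇(¬ack ∧ busy)) ∨ idle ∧ busy ∧ ack is true; ○¬◇busy is false; so □(ack → ◇(¬ack ∧ busy)) ∨ idle ∧ busy ∧ ack ∨ ○¬◇busy is true.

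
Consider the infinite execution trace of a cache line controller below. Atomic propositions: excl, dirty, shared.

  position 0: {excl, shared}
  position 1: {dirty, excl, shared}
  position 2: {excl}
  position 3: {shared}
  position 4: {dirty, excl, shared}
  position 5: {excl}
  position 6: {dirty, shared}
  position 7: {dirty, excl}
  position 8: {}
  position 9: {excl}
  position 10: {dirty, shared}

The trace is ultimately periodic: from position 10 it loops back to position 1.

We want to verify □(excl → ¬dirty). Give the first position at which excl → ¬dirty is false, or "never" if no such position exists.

Check excl → ¬dirty at each position in order: 0 ✓.
At position 1 the labels are {dirty, excl, shared}, so excl → ¬dirty is false there. This is the first violation.

1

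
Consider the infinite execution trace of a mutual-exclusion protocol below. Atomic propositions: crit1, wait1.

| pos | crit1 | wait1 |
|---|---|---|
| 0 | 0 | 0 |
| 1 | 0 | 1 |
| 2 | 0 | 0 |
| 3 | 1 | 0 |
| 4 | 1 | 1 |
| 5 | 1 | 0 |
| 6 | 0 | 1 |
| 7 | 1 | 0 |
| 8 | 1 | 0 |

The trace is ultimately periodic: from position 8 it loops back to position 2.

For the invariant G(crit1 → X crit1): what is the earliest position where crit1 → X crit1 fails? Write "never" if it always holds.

Check crit1 → X crit1 at each position in order: 0 ✓, 1 ✓, 2 ✓, 3 ✓, 4 ✓.
At position 5 the labels are {crit1} and the next position 6 has {wait1}, so crit1 → X crit1 is false there. This is the first violation.

5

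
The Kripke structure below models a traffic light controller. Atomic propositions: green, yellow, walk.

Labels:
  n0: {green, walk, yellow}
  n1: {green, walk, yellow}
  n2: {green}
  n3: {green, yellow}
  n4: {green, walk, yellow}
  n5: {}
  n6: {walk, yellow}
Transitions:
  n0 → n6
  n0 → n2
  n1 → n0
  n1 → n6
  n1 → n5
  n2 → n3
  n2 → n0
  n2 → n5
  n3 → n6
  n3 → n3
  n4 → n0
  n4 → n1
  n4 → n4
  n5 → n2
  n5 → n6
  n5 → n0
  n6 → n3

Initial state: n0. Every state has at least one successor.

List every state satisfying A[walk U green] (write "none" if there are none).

States satisfying walk: {n0, n1, n4, n6}.
States satisfying green: {n0, n1, n2, n3, n4}.
States satisfying A[walk U green]: {n0, n1, n2, n3, n4, n6}.

{n0, n1, n2, n3, n4, n6}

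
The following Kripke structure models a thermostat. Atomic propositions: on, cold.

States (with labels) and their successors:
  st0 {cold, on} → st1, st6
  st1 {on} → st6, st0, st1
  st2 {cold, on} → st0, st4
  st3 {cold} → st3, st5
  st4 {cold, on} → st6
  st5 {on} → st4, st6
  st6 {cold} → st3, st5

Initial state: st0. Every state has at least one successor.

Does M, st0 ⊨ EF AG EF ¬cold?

Satisfied

States satisfying AG EF ¬cold: {st0, st1, st2, st3, st4, st5, st6}.
States satisfying EF AG EF ¬cold: {st0, st1, st2, st3, st4, st5, st6}.
Some path from st0 reaches a state where AG EF ¬cold holds.
st0 ∈ Sat(EF AG EF ¬cold).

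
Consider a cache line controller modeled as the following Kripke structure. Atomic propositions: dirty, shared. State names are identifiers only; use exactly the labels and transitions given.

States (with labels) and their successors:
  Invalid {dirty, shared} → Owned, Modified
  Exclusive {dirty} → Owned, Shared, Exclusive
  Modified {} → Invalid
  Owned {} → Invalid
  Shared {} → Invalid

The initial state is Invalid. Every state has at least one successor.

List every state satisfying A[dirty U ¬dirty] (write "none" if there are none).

States satisfying dirty: {Invalid, Exclusive}.
States satisfying ¬dirty: {Modified, Owned, Shared}.
States satisfying A[dirty U ¬dirty]: {Invalid, Modified, Owned, Shared}.

{Invalid, Modified, Owned, Shared}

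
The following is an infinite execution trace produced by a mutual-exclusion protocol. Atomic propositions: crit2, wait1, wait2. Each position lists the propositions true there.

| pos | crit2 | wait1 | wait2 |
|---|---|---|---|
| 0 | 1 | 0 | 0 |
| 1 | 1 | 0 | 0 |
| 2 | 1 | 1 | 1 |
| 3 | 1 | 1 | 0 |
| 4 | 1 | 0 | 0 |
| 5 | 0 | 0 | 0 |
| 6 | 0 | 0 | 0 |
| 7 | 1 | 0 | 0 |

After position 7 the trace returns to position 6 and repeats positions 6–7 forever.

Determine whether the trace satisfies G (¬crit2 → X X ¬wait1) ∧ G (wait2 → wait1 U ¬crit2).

Violated

¬crit2 → X X ¬wait1 holds at every position 0..7, and those are all positions ever visited, so G (¬crit2 → X X ¬wait1) holds.
Positions where ¬crit2 holds: 5, 6.
Check X X ¬wait1 at each: 5→ok, 6→ok.
wait2 → wait1 U ¬crit2 must hold at every position from 0 onward. It fails at position 2, so G (wait2 → wait1 U ¬crit2) is false.
Positions where wait2 holds: 2.
Check wait1 U ¬crit2 at each: 2→fails.
At position 0: G (¬crit2 → X X ¬wait1) is true; G (wait2 → wait1 U ¬crit2) is false; so G (¬crit2 → X X ¬wait1) ∧ G (wait2 → wait1 U ¬crit2) is false.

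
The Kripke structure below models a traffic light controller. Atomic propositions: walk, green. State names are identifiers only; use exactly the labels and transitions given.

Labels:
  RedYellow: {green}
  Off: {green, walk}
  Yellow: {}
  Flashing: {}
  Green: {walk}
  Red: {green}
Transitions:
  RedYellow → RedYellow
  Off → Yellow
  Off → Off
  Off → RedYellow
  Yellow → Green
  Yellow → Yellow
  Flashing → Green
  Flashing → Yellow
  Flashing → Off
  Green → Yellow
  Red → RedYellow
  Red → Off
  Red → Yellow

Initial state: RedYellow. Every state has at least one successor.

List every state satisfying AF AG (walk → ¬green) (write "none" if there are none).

States satisfying AG (walk → ¬green): {RedYellow, Yellow, Green}.
States satisfying AF AG (walk → ¬green): {RedYellow, Yellow, Green}.

{RedYellow, Yellow, Green}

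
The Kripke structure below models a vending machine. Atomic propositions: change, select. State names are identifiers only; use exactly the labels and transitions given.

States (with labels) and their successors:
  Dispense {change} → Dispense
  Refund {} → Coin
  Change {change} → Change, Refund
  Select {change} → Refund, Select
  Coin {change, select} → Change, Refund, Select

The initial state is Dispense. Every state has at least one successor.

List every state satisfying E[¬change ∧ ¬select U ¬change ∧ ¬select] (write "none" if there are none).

{Refund}

States satisfying ¬change ∧ ¬select: {Refund}.
States satisfying E[¬change ∧ ¬select U ¬change ∧ ¬select]: {Refund}.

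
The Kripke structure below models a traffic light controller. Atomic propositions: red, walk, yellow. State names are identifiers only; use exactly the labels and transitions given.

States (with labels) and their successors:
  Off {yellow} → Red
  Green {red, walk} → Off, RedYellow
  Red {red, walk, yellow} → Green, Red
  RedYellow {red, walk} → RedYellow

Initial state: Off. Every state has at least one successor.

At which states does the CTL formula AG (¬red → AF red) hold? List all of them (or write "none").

{Off, Green, Red, RedYellow}

States satisfying ¬red → AF red: {Off, Green, Red, RedYellow}.
States satisfying AG (¬red → AF red): {Off, Green, Red, RedYellow}.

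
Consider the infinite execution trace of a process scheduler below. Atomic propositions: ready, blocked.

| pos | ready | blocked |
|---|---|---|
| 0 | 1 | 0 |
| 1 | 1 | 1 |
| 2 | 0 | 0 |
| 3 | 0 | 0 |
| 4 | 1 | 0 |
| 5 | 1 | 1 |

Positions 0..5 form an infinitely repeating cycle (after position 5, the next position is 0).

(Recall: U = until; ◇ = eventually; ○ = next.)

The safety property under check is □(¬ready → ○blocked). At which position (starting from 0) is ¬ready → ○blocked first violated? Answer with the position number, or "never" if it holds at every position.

2

Check ¬ready → ○blocked at each position in order: 0 ✓, 1 ✓.
At position 2 the labels are {} and the next position 3 has {}, so ¬ready → ○blocked is false there. This is the first violation.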